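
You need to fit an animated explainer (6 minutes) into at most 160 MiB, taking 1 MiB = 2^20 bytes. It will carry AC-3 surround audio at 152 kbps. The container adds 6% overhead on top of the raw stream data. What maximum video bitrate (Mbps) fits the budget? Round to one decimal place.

3.4 Mbps

Budget: 160 MiB = 1342.2 Mb.
Stream payload after overhead: 1342.2 / 1.06 = 1266.2 Mb.
6 min = 360 s
Total bitrate budget: 1266.2 Mb / 360 s = 3.517 Mbps.
Audio: 152 kbps = 0.152 Mbps.
Video: 3.517 − 0.152 = 3.365 Mbps.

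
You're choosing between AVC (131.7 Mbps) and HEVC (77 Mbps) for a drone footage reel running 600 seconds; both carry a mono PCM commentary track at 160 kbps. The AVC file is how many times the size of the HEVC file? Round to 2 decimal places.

1.71

Audio: 160 kbps = 0.160 Mbps.
AVC: 131.860 Mbps × 600 s = 79116.0 Mb = 9.210 GiB.
HEVC: 77.160 Mbps × 600 s = 46296.0 Mb = 5.390 GiB.
Ratio: 9.210 / 5.390 = 1.709.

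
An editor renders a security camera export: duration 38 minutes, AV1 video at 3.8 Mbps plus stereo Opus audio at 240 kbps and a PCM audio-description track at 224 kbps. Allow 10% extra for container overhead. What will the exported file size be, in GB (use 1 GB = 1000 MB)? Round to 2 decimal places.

38 min = 2280 s
Audio total: 240 + 224 = 464 kbps = 0.464 Mbps.
Total bitrate: 3.8 + 0.464 = 4.264 Mbps.
Stream data: 4.264 Mbps × 2280 s = 9721.9 Mb.
With 10% container overhead: ×1.10.
10,694 Mb ÷ 8 = 1,337 MB → 1.337 GB.

1.34 GB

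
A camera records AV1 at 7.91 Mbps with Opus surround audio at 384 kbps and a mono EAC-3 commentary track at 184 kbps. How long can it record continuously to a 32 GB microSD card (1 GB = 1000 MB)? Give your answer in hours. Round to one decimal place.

8.4 hours

Audio total: 384 + 184 = 568 kbps = 0.568 Mbps.
Total bitrate: 7.91 + 0.568 = 8.478 Mbps.
Capacity: 32 GB = 256,000 Mb.
Recording time: 256,000 / 8.478 = 30,196 s ≈ 8.39 hours.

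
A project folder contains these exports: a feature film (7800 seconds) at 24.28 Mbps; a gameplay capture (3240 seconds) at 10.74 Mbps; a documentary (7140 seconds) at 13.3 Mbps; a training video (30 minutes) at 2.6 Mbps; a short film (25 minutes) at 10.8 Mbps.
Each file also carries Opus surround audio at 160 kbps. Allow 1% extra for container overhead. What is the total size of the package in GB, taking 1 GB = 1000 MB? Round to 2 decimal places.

43.36 GB

Audio: 160 kbps = 0.160 Mbps.
feature film: 24.440 Mbps × 7800 s × 1.01 = 192538.3 Mb
gameplay capture: 10.900 Mbps × 3240 s × 1.01 = 35669.2 Mb
documentary: 13.460 Mbps × 7140 s × 1.01 = 97065.4 Mb
training video: 2.760 Mbps × 1800 s × 1.01 = 5017.7 Mb
short film: 10.960 Mbps × 1500 s × 1.01 = 16604.4 Mb
Total: 346895.0 Mb = 43361.9 MB.
= 43.36 GB.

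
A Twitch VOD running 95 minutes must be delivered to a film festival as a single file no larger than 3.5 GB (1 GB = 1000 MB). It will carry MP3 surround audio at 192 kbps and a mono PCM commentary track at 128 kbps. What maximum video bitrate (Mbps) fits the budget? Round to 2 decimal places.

4.59 Mbps

Budget: 3.5 GB = 28000.0 Mb.
95 min = 5700 s
Total bitrate budget: 28000.0 Mb / 5700 s = 4.912 Mbps.
Audio total: 192 + 128 = 320 kbps = 0.320 Mbps.
Video: 4.912 − 0.320 = 4.592 Mbps.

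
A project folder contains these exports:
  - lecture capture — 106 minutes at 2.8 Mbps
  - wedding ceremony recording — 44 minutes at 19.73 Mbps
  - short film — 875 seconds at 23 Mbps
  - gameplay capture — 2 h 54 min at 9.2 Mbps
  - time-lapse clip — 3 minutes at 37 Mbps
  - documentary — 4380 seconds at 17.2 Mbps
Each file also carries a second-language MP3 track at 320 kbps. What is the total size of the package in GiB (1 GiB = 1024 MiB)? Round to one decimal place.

Audio: 320 kbps = 0.320 Mbps.
lecture capture: 3.120 Mbps × 6360 s = 19843.2 Mb
wedding ceremony recording: 20.050 Mbps × 2640 s = 52932.0 Mb
short film: 23.320 Mbps × 875 s = 20405.0 Mb
gameplay capture: 9.520 Mbps × 10440 s = 99388.8 Mb
time-lapse clip: 37.320 Mbps × 180 s = 6717.6 Mb
documentary: 17.520 Mbps × 4380 s = 76737.6 Mb
Total: 276024.2 Mb = 34503.0 MB.
= 32.13 GiB.

32.1 GiB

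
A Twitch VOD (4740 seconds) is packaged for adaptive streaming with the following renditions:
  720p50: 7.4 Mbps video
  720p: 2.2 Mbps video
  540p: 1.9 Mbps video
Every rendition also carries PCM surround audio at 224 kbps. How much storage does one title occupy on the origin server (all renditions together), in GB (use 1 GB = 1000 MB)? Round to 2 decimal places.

Audio: 224 kbps = 0.224 Mbps.
Sum of rendition bitrates: (7.4+0.224) + (2.2+0.224) + (1.9+0.224) = 12.172 Mbps.
× 4740 s = 57,695 Mb = 7,212 MB = 7.212 GB.

7.21 GB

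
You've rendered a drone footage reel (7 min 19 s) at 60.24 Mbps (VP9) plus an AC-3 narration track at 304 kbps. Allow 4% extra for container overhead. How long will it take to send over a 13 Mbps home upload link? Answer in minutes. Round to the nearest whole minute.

35 minutes

7 min 19 s = 439 s
Audio: 304 kbps = 0.304 Mbps.
Total bitrate: 60.544 Mbps.
File: 60.544 Mbps × 439 s = 26578.8 Mb.
With 4% container overhead: ×1.04. → 27642.0 Mb.
At 13 Mbps: 27642.0 / 13 = 2126.3 s ≈ 35.4 minutes.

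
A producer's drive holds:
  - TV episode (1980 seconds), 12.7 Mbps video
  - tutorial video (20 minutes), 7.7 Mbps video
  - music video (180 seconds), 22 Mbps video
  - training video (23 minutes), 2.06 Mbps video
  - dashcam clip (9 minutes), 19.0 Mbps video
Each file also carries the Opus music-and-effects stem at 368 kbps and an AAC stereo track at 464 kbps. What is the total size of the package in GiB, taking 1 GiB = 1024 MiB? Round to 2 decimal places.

6.50 GiB

Audio total: 368 + 464 = 832 kbps = 0.832 Mbps.
TV episode: 13.532 Mbps × 1980 s = 26793.4 Mb
tutorial video: 8.532 Mbps × 1200 s = 10238.4 Mb
music video: 22.832 Mbps × 180 s = 4109.8 Mb
training video: 2.892 Mbps × 1380 s = 3991.0 Mb
dashcam clip: 19.832 Mbps × 540 s = 10709.3 Mb
Total: 55841.8 Mb = 6980.2 MB.
= 6.501 GiB.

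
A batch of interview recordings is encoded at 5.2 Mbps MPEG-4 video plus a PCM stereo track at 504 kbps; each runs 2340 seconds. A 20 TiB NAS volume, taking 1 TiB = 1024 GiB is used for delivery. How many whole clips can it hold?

Audio: 504 kbps = 0.504 Mbps.
Total bitrate: 5.704 Mbps.
Per item: 5.704 Mbps × 2340 s = 13,347 Mb = 1,668 MB.
Capacity: 20 TiB = 175,921,860 Mb; 13180.27 items → 13180 complete.

13180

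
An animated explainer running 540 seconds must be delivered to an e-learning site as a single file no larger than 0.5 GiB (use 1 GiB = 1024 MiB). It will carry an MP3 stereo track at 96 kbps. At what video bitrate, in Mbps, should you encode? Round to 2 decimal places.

Budget: 0.5 GiB = 4295.0 Mb.
Total bitrate budget: 4295.0 Mb / 540 s = 7.954 Mbps.
Audio: 96 kbps = 0.096 Mbps.
Video: 7.954 − 0.096 = 7.858 Mbps.

7.86 Mbps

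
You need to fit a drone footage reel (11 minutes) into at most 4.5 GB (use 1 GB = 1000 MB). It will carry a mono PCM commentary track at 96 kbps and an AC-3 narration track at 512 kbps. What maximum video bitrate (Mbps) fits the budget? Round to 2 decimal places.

Budget: 4.5 GB = 36000.0 Mb.
11 min = 660 s
Total bitrate budget: 36000.0 Mb / 660 s = 54.545 Mbps.
Audio total: 96 + 512 = 608 kbps = 0.608 Mbps.
Video: 54.545 − 0.608 = 53.937 Mbps.

53.94 Mbps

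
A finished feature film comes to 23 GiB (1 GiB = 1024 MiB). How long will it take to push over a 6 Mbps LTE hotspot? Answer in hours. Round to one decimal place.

File: 23 GiB = 197568.5 Mb.
At 6 Mbps: 197568.5 / 6 = 32928.1 s ≈ 9.15 hours.

9.1 hours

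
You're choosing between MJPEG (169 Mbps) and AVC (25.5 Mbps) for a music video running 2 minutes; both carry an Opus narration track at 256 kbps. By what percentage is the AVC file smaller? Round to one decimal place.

2 min = 120 s
Audio: 256 kbps = 0.256 Mbps.
MJPEG: 169.256 Mbps × 120 s = 20310.7 Mb = 2.364 GiB.
AVC: 25.756 Mbps × 120 s = 3090.7 Mb = 0.360 GiB.
Reduction: (1 − 0.360/2.364) × 100 = 84.78%.

84.8%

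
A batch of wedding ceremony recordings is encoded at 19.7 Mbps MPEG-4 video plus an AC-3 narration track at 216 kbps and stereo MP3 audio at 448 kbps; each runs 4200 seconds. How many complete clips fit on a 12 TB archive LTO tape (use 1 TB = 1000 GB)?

Audio total: 216 + 448 = 664 kbps = 0.664 Mbps.
Total bitrate: 20.364 Mbps.
Per item: 20.364 Mbps × 4200 s = 85,529 Mb = 10,691 MB.
Capacity: 12 TB = 96,000,000 Mb; 1122.43 items → 1122 complete.

1122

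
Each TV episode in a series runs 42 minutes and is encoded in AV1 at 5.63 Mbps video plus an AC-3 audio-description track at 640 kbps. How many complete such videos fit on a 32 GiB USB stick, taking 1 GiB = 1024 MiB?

42 min = 2520 s
Audio: 640 kbps = 0.640 Mbps.
Total bitrate: 6.270 Mbps.
Per item: 6.270 Mbps × 2520 s = 15,800 Mb = 1,975 MB.
Capacity: 32 GiB = 274,878 Mb; 17.40 items → 17 complete.

17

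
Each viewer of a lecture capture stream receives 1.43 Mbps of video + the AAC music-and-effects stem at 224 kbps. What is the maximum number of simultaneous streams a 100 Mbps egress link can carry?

60

Audio: 224 kbps = 0.224 Mbps.
Per-viewer media rate: 1.654 Mbps.
100 Mbps = 100.0 Mbps; 100.0 / 1.654 = 60.46 → 60 viewers.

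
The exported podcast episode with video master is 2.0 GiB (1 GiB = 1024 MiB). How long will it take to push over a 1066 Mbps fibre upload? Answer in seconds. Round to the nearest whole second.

16 seconds

File: 2.0 GiB = 17179.9 Mb.
At 1066 Mbps: 17179.9 / 1066 = 16.1 s ≈ 16.1 seconds.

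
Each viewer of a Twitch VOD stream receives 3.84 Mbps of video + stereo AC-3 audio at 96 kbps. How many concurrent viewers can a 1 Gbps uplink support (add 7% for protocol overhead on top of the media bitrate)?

237

Audio: 96 kbps = 0.096 Mbps.
Per-viewer media rate: 3.936 Mbps.
On the wire with 7% overhead: 4.212 Mbps.
1 Gbps = 1,000 Mbps; 1,000 / 4.212 = 237.44 → 237 viewers.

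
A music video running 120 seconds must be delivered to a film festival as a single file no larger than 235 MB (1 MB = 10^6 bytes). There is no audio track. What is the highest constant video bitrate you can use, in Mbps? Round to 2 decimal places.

15.67 Mbps

Budget: 235 MB = 1880.0 Mb.
Total bitrate budget: 1880.0 Mb / 120 s = 15.667 Mbps.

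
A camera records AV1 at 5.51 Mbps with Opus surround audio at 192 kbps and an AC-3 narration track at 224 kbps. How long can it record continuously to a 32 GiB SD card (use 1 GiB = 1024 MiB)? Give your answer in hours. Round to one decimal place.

Audio total: 192 + 224 = 416 kbps = 0.416 Mbps.
Total bitrate: 5.51 + 0.416 = 5.926 Mbps.
Capacity: 32 GiB = 274,878 Mb.
Recording time: 274,878 / 5.926 = 46,385 s ≈ 12.9 hours.

12.9 hours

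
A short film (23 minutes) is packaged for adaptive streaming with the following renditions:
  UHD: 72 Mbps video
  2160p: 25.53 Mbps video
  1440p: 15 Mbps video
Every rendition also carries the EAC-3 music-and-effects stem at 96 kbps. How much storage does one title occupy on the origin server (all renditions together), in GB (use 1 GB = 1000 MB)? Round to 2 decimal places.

23 min = 1380 s
Audio: 96 kbps = 0.096 Mbps.
Sum of rendition bitrates: (72+0.096) + (25.53+0.096) + (15+0.096) = 112.818 Mbps.
× 1380 s = 155,689 Mb = 19,461 MB = 19.46 GB.

19.46 GB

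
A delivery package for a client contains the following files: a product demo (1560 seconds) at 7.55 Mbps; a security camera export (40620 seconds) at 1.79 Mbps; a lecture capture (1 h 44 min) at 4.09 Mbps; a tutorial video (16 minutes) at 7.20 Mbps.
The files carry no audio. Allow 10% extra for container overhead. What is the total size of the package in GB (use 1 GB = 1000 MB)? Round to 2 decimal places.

product demo: 7.550 Mbps × 1560 s × 1.10 = 12955.8 Mb
security camera export: 1.790 Mbps × 40620 s × 1.10 = 79980.8 Mb
lecture capture: 4.090 Mbps × 6240 s × 1.10 = 28073.8 Mb
tutorial video: 7.200 Mbps × 960 s × 1.10 = 7603.2 Mb
Total: 128613.5 Mb = 16076.7 MB.
= 16.08 GB.

16.08 GB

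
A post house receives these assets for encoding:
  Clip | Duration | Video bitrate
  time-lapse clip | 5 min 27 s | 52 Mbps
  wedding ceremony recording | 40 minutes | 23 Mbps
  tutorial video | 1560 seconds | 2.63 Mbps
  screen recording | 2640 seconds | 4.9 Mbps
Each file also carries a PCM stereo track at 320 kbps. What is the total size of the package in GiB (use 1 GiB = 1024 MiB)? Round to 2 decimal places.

Audio: 320 kbps = 0.320 Mbps.
time-lapse clip: 52.320 Mbps × 327 s = 17108.6 Mb
wedding ceremony recording: 23.320 Mbps × 2400 s = 55968.0 Mb
tutorial video: 2.950 Mbps × 1560 s = 4602.0 Mb
screen recording: 5.220 Mbps × 2640 s = 13780.8 Mb
Total: 91459.4 Mb = 11432.4 MB.
= 10.65 GiB.

10.65 GiB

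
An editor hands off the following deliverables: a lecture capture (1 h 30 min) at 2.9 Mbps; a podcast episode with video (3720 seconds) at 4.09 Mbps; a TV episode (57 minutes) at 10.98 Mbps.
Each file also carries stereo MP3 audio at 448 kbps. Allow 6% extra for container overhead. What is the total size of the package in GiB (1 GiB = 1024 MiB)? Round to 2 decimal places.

Audio: 448 kbps = 0.448 Mbps.
lecture capture: 3.348 Mbps × 5400 s × 1.06 = 19164.0 Mb
podcast episode with video: 4.538 Mbps × 3720 s × 1.06 = 17894.2 Mb
TV episode: 11.428 Mbps × 3420 s × 1.06 = 41428.8 Mb
Total: 78487.0 Mb = 9810.9 MB.
= 9.137 GiB.

9.14 GiB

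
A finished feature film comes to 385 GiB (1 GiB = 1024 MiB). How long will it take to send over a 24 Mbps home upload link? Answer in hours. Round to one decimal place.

File: 385 GiB = 3307124.8 Mb.
At 24 Mbps: 3307124.8 / 24 = 137796.9 s ≈ 38.3 hours.

38.3 hours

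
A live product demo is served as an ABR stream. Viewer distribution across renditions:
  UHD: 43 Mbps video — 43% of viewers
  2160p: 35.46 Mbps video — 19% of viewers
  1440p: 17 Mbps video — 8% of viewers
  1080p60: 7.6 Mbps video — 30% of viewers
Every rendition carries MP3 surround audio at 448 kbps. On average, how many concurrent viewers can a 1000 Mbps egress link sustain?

34

Audio: 448 kbps = 0.448 Mbps.
Average per-viewer bitrate: 0.43×43.448 + 0.19×35.908 + 0.08×17.448 + 0.30×8.048 = 29.315 Mbps.
1000 Mbps = 1,000 Mbps; 1,000 / 29.315 = 34.11 → 34.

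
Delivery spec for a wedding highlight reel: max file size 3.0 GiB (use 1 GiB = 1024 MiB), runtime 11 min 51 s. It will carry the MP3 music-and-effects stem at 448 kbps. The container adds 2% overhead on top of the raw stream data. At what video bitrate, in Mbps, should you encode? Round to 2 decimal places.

35.09 Mbps

Budget: 3.0 GiB = 25769.8 Mb.
Stream payload after overhead: 25769.8 / 1.02 = 25264.5 Mb.
11 min 51 s = 711 s
Total bitrate budget: 25264.5 Mb / 711 s = 35.534 Mbps.
Audio: 448 kbps = 0.448 Mbps.
Video: 35.534 − 0.448 = 35.086 Mbps.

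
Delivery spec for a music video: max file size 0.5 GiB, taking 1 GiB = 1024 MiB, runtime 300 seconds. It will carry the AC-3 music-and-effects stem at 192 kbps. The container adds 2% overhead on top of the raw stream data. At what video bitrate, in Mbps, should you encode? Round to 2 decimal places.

Budget: 0.5 GiB = 4295.0 Mb.
Stream payload after overhead: 4295.0 / 1.02 = 4210.8 Mb.
Total bitrate budget: 4210.8 Mb / 300 s = 14.036 Mbps.
Audio: 192 kbps = 0.192 Mbps.
Video: 14.036 − 0.192 = 13.844 Mbps.

13.84 Mbps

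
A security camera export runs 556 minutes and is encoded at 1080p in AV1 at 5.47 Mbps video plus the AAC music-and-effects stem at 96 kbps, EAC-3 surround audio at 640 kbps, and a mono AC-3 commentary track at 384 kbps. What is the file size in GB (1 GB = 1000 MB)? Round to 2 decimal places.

556 min = 33360 s
Audio total: 96 + 640 + 384 = 1120 kbps = 1.120 Mbps.
Total bitrate: 5.47 + 1.120 = 6.590 Mbps.
Stream data: 6.590 Mbps × 33360 s = 219842.4 Mb.
219,842 Mb ÷ 8 = 27,480 MB → 27.48 GB.

27.48 GB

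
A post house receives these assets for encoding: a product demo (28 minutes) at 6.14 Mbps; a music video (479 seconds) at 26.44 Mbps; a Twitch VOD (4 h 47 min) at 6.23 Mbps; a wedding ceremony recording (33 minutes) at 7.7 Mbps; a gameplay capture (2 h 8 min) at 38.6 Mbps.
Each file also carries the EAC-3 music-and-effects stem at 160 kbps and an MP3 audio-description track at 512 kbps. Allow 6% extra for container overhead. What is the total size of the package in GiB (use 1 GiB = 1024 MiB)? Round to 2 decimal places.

56.95 GiB

Audio total: 160 + 512 = 672 kbps = 0.672 Mbps.
product demo: 6.812 Mbps × 1680 s × 1.06 = 12130.8 Mb
music video: 27.112 Mbps × 479 s × 1.06 = 13765.8 Mb
Twitch VOD: 6.902 Mbps × 17220 s × 1.06 = 125983.6 Mb
wedding ceremony recording: 8.372 Mbps × 1980 s × 1.06 = 17571.2 Mb
gameplay capture: 39.272 Mbps × 7680 s × 1.06 = 319705.5 Mb
Total: 489156.9 Mb = 61144.6 MB.
= 56.95 GiB.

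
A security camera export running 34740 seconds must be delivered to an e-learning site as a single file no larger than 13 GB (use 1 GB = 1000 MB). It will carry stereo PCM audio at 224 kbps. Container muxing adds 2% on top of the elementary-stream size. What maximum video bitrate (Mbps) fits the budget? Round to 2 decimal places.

Budget: 13 GB = 104000.0 Mb.
Stream payload after overhead: 104000.0 / 1.02 = 101960.8 Mb.
Total bitrate budget: 101960.8 Mb / 34740 s = 2.935 Mbps.
Audio: 224 kbps = 0.224 Mbps.
Video: 2.935 − 0.224 = 2.711 Mbps.

2.71 Mbps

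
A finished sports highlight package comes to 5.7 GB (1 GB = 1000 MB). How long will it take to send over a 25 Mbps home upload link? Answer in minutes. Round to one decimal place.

File: 5.7 GB = 45600.0 Mb.
At 25 Mbps: 45600.0 / 25 = 1824.0 s ≈ 30.4 minutes.

30.4 minutes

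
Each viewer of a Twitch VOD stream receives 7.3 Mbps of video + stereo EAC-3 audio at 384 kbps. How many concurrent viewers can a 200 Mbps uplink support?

Audio: 384 kbps = 0.384 Mbps.
Per-viewer media rate: 7.684 Mbps.
200 Mbps = 200.0 Mbps; 200.0 / 7.684 = 26.03 → 26 viewers.

26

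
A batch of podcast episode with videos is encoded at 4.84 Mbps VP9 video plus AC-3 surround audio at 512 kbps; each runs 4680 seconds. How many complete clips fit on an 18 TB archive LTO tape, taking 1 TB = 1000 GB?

Audio: 512 kbps = 0.512 Mbps.
Total bitrate: 5.352 Mbps.
Per item: 5.352 Mbps × 4680 s = 25,047 Mb = 3,131 MB.
Capacity: 18 TB = 144,000,000 Mb; 5749.11 items → 5749 complete.

5749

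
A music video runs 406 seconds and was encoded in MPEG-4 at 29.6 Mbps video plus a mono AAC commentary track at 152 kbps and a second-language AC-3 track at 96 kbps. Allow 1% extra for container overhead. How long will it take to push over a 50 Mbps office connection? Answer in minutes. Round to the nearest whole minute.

Audio total: 152 + 96 = 248 kbps = 0.248 Mbps.
Total bitrate: 29.848 Mbps.
File: 29.848 Mbps × 406 s = 12118.3 Mb.
With 1% container overhead: ×1.01. → 12239.5 Mb.
At 50 Mbps: 12239.5 / 50 = 244.8 s ≈ 4.08 minutes.

4 minutes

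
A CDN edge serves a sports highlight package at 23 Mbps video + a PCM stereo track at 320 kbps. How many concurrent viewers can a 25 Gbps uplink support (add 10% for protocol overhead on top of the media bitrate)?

Audio: 320 kbps = 0.320 Mbps.
Per-viewer media rate: 23.320 Mbps.
On the wire with 10% overhead: 25.652 Mbps.
25 Gbps = 25,000 Mbps; 25,000 / 25.652 = 974.58 → 974 viewers.

974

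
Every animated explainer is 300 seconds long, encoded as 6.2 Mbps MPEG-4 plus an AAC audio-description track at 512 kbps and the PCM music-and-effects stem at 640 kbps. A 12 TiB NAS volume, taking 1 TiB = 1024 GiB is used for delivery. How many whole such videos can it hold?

47856

Audio total: 512 + 640 = 1152 kbps = 1.152 Mbps.
Total bitrate: 7.352 Mbps.
Per item: 7.352 Mbps × 300 s = 2,206 Mb = 275.7 MB.
Capacity: 12 TiB = 105,553,116 Mb; 47856.87 items → 47856 complete.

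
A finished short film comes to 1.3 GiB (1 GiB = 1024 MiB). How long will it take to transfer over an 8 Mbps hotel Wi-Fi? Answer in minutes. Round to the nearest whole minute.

23 minutes

File: 1.3 GiB = 11166.9 Mb.
At 8 Mbps: 11166.9 / 8 = 1395.9 s ≈ 23.3 minutes.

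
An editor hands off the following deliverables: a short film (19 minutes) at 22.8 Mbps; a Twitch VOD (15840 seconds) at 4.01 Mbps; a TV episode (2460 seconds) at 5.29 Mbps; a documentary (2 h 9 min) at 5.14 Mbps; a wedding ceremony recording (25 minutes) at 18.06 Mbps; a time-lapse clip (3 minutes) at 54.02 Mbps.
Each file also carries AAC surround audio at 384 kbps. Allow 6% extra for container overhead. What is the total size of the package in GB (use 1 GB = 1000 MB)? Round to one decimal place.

25.2 GB

Audio: 384 kbps = 0.384 Mbps.
short film: 23.184 Mbps × 1140 s × 1.06 = 28015.5 Mb
Twitch VOD: 4.394 Mbps × 15840 s × 1.06 = 73777.0 Mb
TV episode: 5.674 Mbps × 2460 s × 1.06 = 14795.5 Mb
documentary: 5.524 Mbps × 7740 s × 1.06 = 45321.1 Mb
wedding ceremony recording: 18.444 Mbps × 1500 s × 1.06 = 29326.0 Mb
time-lapse clip: 54.404 Mbps × 180 s × 1.06 = 10380.3 Mb
Total: 201615.4 Mb = 25201.9 MB.
= 25.20 GB.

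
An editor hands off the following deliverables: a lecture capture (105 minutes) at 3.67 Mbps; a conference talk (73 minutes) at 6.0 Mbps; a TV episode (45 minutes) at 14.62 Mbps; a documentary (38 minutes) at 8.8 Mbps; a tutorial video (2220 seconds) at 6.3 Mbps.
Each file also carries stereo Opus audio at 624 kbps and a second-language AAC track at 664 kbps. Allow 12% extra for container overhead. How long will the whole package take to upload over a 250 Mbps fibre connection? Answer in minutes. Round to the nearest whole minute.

Audio total: 624 + 664 = 1288 kbps = 1.288 Mbps.
lecture capture: 4.958 Mbps × 6300 s × 1.12 = 34983.6 Mb
conference talk: 7.288 Mbps × 4380 s × 1.12 = 35752.0 Mb
TV episode: 15.908 Mbps × 2700 s × 1.12 = 48105.8 Mb
documentary: 10.088 Mbps × 2280 s × 1.12 = 25760.7 Mb
tutorial video: 7.588 Mbps × 2220 s × 1.12 = 18866.8 Mb
Total: 163469.0 Mb = 20433.6 MB.
At 250 Mbps: 163469.0 / 250 = 654 s ≈ 10.9 minutes.

11 minutes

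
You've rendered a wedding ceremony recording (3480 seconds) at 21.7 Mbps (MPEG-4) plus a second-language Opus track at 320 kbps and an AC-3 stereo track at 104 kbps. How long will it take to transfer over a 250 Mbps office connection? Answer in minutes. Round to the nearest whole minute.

Audio total: 320 + 104 = 424 kbps = 0.424 Mbps.
Total bitrate: 22.124 Mbps.
File: 22.124 Mbps × 3480 s = 76991.5 Mb.
At 250 Mbps: 76991.5 / 250 = 308.0 s ≈ 5.13 minutes.

5 minutes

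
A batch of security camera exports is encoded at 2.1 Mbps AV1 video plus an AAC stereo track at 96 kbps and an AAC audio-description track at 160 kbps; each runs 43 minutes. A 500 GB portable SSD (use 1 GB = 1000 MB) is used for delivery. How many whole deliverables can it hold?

43 min = 2580 s
Audio total: 96 + 160 = 256 kbps = 0.256 Mbps.
Total bitrate: 2.356 Mbps.
Per item: 2.356 Mbps × 2580 s = 6,078 Mb = 759.8 MB.
Capacity: 500 GB = 4,000,000 Mb; 658.06 items → 658 complete.

658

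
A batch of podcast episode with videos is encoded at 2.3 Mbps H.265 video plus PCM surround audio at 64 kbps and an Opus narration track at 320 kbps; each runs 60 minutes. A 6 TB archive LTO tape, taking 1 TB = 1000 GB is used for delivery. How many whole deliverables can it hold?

60 min = 3600 s
Audio total: 64 + 320 = 384 kbps = 0.384 Mbps.
Total bitrate: 2.684 Mbps.
Per item: 2.684 Mbps × 3600 s = 9,662 Mb = 1,208 MB.
Capacity: 6 TB = 48,000,000 Mb; 4967.71 items → 4967 complete.

4967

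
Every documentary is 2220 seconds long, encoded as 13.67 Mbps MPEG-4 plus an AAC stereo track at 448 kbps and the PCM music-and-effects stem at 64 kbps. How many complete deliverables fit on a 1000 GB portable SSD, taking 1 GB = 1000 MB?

254

Audio total: 448 + 64 = 512 kbps = 0.512 Mbps.
Total bitrate: 14.182 Mbps.
Per item: 14.182 Mbps × 2220 s = 31,484 Mb = 3,936 MB.
Capacity: 1000 GB = 8,000,000 Mb; 254.10 items → 254 complete.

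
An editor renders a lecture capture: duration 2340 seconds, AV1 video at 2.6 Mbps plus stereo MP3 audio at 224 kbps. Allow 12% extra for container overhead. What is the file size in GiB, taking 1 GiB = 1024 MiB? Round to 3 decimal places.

0.862 GiB

Audio: 224 kbps = 0.224 Mbps.
Total bitrate: 2.6 + 0.224 = 2.824 Mbps.
Stream data: 2.824 Mbps × 2340 s = 6608.2 Mb.
With 12% container overhead: ×1.12.
7,401 Mb = 925,142,400 bytes ÷ 1,073,741,824 = 0.8616 GiB.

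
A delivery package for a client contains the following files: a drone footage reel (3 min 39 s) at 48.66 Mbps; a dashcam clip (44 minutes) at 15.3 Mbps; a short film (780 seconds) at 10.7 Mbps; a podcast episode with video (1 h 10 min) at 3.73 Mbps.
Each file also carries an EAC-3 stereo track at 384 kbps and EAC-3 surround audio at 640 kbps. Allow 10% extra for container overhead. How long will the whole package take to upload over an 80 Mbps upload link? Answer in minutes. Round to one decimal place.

Audio total: 384 + 640 = 1024 kbps = 1.024 Mbps.
drone footage reel: 49.684 Mbps × 219 s × 1.10 = 11968.9 Mb
dashcam clip: 16.324 Mbps × 2640 s × 1.10 = 47404.9 Mb
short film: 11.724 Mbps × 780 s × 1.10 = 10059.2 Mb
podcast episode with video: 4.754 Mbps × 4200 s × 1.10 = 21963.5 Mb
Total: 91396.4 Mb = 11424.6 MB.
At 80 Mbps: 91396.4 / 80 = 1142 s ≈ 19 minutes.

19.0 minutes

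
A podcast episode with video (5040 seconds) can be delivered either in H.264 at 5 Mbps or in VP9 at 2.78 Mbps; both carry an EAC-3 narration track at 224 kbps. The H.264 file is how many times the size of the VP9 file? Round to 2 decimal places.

1.74

Audio: 224 kbps = 0.224 Mbps.
H.264: 5.224 Mbps × 5040 s = 26329.0 Mb = 3.291 GB.
VP9: 3.004 Mbps × 5040 s = 15140.2 Mb = 1.893 GB.
Ratio: 3.291 / 1.893 = 1.739.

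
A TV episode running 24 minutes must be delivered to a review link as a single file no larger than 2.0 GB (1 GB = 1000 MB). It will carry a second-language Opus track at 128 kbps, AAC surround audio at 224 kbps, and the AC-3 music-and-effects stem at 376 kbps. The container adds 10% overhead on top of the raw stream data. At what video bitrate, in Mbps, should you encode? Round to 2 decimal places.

9.37 Mbps

Budget: 2.0 GB = 16000.0 Mb.
Stream payload after overhead: 16000.0 / 1.10 = 14545.5 Mb.
24 min = 1440 s
Total bitrate budget: 14545.5 Mb / 1440 s = 10.101 Mbps.
Audio total: 128 + 224 + 376 = 728 kbps = 0.728 Mbps.
Video: 10.101 − 0.728 = 9.373 Mbps.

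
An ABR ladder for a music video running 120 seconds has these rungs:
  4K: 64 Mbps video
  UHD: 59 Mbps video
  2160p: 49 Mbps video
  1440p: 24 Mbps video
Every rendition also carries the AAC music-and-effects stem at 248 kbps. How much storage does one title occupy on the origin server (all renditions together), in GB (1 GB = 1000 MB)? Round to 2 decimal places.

Audio: 248 kbps = 0.248 Mbps.
Sum of rendition bitrates: (64+0.248) + (59+0.248) + (49+0.248) + (24+0.248) = 196.992 Mbps.
× 120 s = 23,639 Mb = 2,955 MB = 2.955 GB.

2.95 GB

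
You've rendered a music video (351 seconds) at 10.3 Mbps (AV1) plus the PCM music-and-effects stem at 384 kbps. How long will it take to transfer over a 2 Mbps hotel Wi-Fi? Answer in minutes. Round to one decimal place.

31.3 minutes

Audio: 384 kbps = 0.384 Mbps.
Total bitrate: 10.684 Mbps.
File: 10.684 Mbps × 351 s = 3750.1 Mb.
At 2 Mbps: 3750.1 / 2 = 1875.0 s ≈ 31.3 minutes.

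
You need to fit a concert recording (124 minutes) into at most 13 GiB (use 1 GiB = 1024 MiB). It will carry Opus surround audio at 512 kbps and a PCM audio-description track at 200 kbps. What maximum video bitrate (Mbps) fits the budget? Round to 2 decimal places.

Budget: 13 GiB = 111669.1 Mb.
124 min = 7440 s
Total bitrate budget: 111669.1 Mb / 7440 s = 15.009 Mbps.
Audio total: 512 + 200 = 712 kbps = 0.712 Mbps.
Video: 15.009 − 0.712 = 14.297 Mbps.

14.30 Mbps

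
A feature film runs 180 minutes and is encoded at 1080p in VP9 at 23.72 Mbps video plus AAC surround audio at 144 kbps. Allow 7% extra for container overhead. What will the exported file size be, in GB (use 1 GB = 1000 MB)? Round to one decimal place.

34.5 GB

180 min = 10800 s
Audio: 144 kbps = 0.144 Mbps.
Total bitrate: 23.72 + 0.144 = 23.864 Mbps.
Stream data: 23.864 Mbps × 10800 s = 257731.2 Mb.
With 7% container overhead: ×1.07.
275,772 Mb ÷ 8 = 34,472 MB → 34.47 GB.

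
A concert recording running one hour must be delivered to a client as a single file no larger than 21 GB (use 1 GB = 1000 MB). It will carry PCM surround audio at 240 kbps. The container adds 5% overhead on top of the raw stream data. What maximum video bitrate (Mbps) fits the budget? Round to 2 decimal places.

Budget: 21 GB = 168000.0 Mb.
Stream payload after overhead: 168000.0 / 1.05 = 160000.0 Mb.
1 h = 3600 s
Total bitrate budget: 160000.0 Mb / 3600 s = 44.444 Mbps.
Audio: 240 kbps = 0.240 Mbps.
Video: 44.444 − 0.240 = 44.204 Mbps.

44.20 Mbps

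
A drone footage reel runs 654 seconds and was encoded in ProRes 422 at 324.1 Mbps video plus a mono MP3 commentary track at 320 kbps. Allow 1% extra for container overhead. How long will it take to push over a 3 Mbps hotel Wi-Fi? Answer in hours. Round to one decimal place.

19.8 hours

Audio: 320 kbps = 0.320 Mbps.
Total bitrate: 324.420 Mbps.
File: 324.420 Mbps × 654 s = 212170.7 Mb.
With 1% container overhead: ×1.01. → 214292.4 Mb.
At 3 Mbps: 214292.4 / 3 = 71430.8 s ≈ 19.8 hours.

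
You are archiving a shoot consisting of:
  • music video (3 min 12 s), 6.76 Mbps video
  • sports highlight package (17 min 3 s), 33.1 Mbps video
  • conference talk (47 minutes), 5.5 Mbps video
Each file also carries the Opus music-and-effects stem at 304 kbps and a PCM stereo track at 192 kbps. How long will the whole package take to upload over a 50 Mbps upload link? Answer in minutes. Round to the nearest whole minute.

18 minutes

Audio total: 304 + 192 = 496 kbps = 0.496 Mbps.
music video: 7.256 Mbps × 192 s = 1393.2 Mb
sports highlight package: 33.596 Mbps × 1023 s = 34368.7 Mb
conference talk: 5.996 Mbps × 2820 s = 16908.7 Mb
Total: 52670.6 Mb = 6583.8 MB.
At 50 Mbps: 52670.6 / 50 = 1053 s ≈ 17.6 minutes.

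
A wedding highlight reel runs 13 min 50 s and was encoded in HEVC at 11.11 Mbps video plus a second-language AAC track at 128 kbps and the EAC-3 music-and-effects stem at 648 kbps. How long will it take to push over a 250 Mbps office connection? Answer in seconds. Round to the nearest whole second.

13 min 50 s = 830 s
Audio total: 128 + 648 = 776 kbps = 0.776 Mbps.
Total bitrate: 11.886 Mbps.
File: 11.886 Mbps × 830 s = 9865.4 Mb.
At 250 Mbps: 9865.4 / 250 = 39.5 s ≈ 39.5 seconds.

39 seconds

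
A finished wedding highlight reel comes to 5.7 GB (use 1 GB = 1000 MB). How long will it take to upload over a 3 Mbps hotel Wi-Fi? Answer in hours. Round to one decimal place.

File: 5.7 GB = 45600.0 Mb.
At 3 Mbps: 45600.0 / 3 = 15200.0 s ≈ 4.22 hours.

4.2 hours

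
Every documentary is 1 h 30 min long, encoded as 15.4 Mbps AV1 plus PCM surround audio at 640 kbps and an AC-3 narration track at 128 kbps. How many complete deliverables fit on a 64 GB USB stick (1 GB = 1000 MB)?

1 h 30 min = 90 min = 5400 s
Audio total: 640 + 128 = 768 kbps = 0.768 Mbps.
Total bitrate: 16.168 Mbps.
Per item: 16.168 Mbps × 5400 s = 87,307 Mb = 10,913 MB.
Capacity: 64 GB = 512,000 Mb; 5.86 items → 5 complete.

5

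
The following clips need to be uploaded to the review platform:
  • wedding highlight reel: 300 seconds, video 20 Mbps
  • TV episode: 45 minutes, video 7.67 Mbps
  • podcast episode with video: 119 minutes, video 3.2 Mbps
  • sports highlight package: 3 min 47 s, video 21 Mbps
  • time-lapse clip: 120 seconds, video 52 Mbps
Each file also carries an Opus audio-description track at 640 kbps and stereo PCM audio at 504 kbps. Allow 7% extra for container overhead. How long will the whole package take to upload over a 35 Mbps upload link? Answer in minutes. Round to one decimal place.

37.0 minutes

Audio total: 640 + 504 = 1144 kbps = 1.144 Mbps.
wedding highlight reel: 21.144 Mbps × 300 s × 1.07 = 6787.2 Mb
TV episode: 8.814 Mbps × 2700 s × 1.07 = 25463.6 Mb
podcast episode with video: 4.344 Mbps × 7140 s × 1.07 = 33187.3 Mb
sports highlight package: 22.144 Mbps × 227 s × 1.07 = 5378.6 Mb
time-lapse clip: 53.144 Mbps × 120 s × 1.07 = 6823.7 Mb
Total: 77640.4 Mb = 9705.1 MB.
At 35 Mbps: 77640.4 / 35 = 2218 s ≈ 37 minutes.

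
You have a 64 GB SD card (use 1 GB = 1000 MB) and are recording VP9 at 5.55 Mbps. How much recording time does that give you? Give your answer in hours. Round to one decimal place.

Capacity: 64 GB = 512,000 Mb.
Recording time: 512,000 / 5.550 = 92,252 s ≈ 25.6 hours.

25.6 hours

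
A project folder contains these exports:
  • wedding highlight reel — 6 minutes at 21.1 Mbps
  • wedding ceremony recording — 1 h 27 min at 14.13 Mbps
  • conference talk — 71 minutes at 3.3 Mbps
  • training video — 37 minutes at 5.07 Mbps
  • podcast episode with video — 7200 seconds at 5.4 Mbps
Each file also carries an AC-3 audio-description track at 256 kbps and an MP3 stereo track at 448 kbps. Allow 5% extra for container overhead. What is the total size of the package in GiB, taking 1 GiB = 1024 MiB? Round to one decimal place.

Audio total: 256 + 448 = 704 kbps = 0.704 Mbps.
wedding highlight reel: 21.804 Mbps × 360 s × 1.05 = 8241.9 Mb
wedding ceremony recording: 14.834 Mbps × 5220 s × 1.05 = 81305.2 Mb
conference talk: 4.004 Mbps × 4260 s × 1.05 = 17909.9 Mb
training video: 5.774 Mbps × 2220 s × 1.05 = 13459.2 Mb
podcast episode with video: 6.104 Mbps × 7200 s × 1.05 = 46146.2 Mb
Total: 167062.4 Mb = 20882.8 MB.
= 19.45 GiB.

19.4 GiB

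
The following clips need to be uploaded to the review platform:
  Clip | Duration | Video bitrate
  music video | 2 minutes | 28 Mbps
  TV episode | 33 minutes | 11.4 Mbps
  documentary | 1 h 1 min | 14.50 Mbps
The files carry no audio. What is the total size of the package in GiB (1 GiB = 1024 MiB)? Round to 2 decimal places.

music video: 28.000 Mbps × 120 s = 3360.0 Mb
TV episode: 11.400 Mbps × 1980 s = 22572.0 Mb
documentary: 14.500 Mbps × 3660 s = 53070.0 Mb
Total: 79002.0 Mb = 9875.2 MB.
= 9.197 GiB.

9.20 GiB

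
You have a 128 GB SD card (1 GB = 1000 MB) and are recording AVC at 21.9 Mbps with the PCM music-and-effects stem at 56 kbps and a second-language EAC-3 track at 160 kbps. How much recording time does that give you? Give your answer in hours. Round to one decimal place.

Audio total: 56 + 160 = 216 kbps = 0.216 Mbps.
Total bitrate: 21.9 + 0.216 = 22.116 Mbps.
Capacity: 128 GB = 1,024,000 Mb.
Recording time: 1,024,000 / 22.116 = 46,301 s ≈ 12.9 hours.

12.9 hours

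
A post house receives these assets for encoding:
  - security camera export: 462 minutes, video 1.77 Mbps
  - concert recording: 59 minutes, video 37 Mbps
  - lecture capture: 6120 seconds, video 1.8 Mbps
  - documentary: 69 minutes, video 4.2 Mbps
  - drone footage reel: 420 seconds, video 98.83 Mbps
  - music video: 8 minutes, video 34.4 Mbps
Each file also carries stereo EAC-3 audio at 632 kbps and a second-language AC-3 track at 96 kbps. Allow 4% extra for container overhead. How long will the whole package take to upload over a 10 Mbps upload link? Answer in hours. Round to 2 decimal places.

8.59 hours

Audio total: 632 + 96 = 728 kbps = 0.728 Mbps.
security camera export: 2.498 Mbps × 27720 s × 1.04 = 72014.3 Mb
concert recording: 37.728 Mbps × 3540 s × 1.04 = 138899.4 Mb
lecture capture: 2.528 Mbps × 6120 s × 1.04 = 16090.2 Mb
documentary: 4.928 Mbps × 4140 s × 1.04 = 21218.0 Mb
drone footage reel: 99.558 Mbps × 420 s × 1.04 = 43486.9 Mb
music video: 35.128 Mbps × 480 s × 1.04 = 17535.9 Mb
Total: 309244.8 Mb = 38655.6 MB.
At 10 Mbps: 309244.8 / 10 = 30924 s ≈ 8.59 hours.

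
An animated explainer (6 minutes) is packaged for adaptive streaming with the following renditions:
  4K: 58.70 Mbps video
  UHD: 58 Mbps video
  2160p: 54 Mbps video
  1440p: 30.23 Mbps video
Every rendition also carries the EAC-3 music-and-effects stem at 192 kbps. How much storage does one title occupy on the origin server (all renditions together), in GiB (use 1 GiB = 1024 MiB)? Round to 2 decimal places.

8.45 GiB

6 min = 360 s
Audio: 192 kbps = 0.192 Mbps.
Sum of rendition bitrates: (58.70+0.192) + (58+0.192) + (54+0.192) + (30.23+0.192) = 201.698 Mbps.
× 360 s = 72,611 Mb = 9,076 MB = 8.453 GiB.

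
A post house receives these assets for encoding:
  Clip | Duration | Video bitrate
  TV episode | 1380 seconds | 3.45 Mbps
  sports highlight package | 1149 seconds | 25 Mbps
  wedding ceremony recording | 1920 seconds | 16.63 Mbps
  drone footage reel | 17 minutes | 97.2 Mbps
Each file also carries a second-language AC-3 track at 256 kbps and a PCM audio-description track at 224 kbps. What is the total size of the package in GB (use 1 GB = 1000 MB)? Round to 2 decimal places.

Audio total: 256 + 224 = 480 kbps = 0.480 Mbps.
TV episode: 3.930 Mbps × 1380 s = 5423.4 Mb
sports highlight package: 25.480 Mbps × 1149 s = 29276.5 Mb
wedding ceremony recording: 17.110 Mbps × 1920 s = 32851.2 Mb
drone footage reel: 97.680 Mbps × 1020 s = 99633.6 Mb
Total: 167184.7 Mb = 20898.1 MB.
= 20.90 GB.

20.90 GB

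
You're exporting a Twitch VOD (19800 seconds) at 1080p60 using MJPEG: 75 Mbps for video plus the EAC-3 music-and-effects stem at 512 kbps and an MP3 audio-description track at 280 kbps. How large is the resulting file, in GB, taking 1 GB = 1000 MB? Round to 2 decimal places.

Audio total: 512 + 280 = 792 kbps = 0.792 Mbps.
Total bitrate: 75 + 0.792 = 75.792 Mbps.
Stream data: 75.792 Mbps × 19800 s = 1500681.6 Mb.
1,500,682 Mb ÷ 8 = 187,585 MB → 187.6 GB.

187.59 GB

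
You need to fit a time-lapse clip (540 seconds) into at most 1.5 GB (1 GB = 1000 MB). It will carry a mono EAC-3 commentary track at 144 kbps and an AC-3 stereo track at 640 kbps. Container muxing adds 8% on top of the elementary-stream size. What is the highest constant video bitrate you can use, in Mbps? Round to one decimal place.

19.8 Mbps

Budget: 1.5 GB = 12000.0 Mb.
Stream payload after overhead: 12000.0 / 1.08 = 11111.1 Mb.
Total bitrate budget: 11111.1 Mb / 540 s = 20.576 Mbps.
Audio total: 144 + 640 = 784 kbps = 0.784 Mbps.
Video: 20.576 − 0.784 = 19.792 Mbps.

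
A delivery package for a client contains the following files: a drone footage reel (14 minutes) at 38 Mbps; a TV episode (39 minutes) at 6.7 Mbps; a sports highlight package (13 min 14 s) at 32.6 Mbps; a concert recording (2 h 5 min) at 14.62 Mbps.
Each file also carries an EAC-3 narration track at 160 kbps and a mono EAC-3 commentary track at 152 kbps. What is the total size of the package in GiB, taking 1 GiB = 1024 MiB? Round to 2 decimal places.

21.74 GiB

Audio total: 160 + 152 = 312 kbps = 0.312 Mbps.
drone footage reel: 38.312 Mbps × 840 s = 32182.1 Mb
TV episode: 7.012 Mbps × 2340 s = 16408.1 Mb
sports highlight package: 32.912 Mbps × 794 s = 26132.1 Mb
concert recording: 14.932 Mbps × 7500 s = 111990.0 Mb
Total: 186712.3 Mb = 23339.0 MB.
= 21.74 GiB.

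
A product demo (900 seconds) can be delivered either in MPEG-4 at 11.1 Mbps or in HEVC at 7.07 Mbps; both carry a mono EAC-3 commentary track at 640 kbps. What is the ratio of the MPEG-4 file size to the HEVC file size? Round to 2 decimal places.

Audio: 640 kbps = 0.640 Mbps.
MPEG-4: 11.740 Mbps × 900 s = 10566.0 Mb = 1.321 GB.
HEVC: 7.710 Mbps × 900 s = 6939.0 Mb = 0.867 GB.
Ratio: 1.321 / 0.867 = 1.523.

1.52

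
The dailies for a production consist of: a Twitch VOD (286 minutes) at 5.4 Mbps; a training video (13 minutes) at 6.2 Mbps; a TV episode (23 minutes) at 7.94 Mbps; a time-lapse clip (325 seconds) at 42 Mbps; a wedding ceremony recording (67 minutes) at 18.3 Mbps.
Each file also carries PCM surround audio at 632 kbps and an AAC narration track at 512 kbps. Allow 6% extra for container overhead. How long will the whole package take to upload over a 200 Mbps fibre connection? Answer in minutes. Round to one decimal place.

Audio total: 632 + 512 = 1144 kbps = 1.144 Mbps.
Twitch VOD: 6.544 Mbps × 17160 s × 1.06 = 119032.7 Mb
training video: 7.344 Mbps × 780 s × 1.06 = 6072.0 Mb
TV episode: 9.084 Mbps × 1380 s × 1.06 = 13288.1 Mb
time-lapse clip: 43.144 Mbps × 325 s × 1.06 = 14863.1 Mb
wedding ceremony recording: 19.444 Mbps × 4020 s × 1.06 = 82854.8 Mb
Total: 236110.7 Mb = 29513.8 MB.
At 200 Mbps: 236110.7 / 200 = 1181 s ≈ 19.7 minutes.

19.7 minutes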